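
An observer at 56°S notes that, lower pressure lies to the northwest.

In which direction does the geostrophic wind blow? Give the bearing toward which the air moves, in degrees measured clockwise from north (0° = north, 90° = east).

225°

The pressure-gradient force points toward the northwest (bearing 315°).
Geostrophic balance: in the Southern Hemisphere the Coriolis force deflects motion to the left, so the geostrophic wind blows 90° to the left of the pressure-gradient force (low pressure on the right).
Rotating 315° by 90° counterclockwise gives 225° — the wind blows toward the southwest.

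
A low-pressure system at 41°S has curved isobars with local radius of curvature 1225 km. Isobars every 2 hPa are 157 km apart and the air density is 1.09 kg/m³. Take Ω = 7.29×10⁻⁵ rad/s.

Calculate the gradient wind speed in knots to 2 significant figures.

Coriolis parameter at 41°S:
f = 2Ω sin φ = 2 × 7.29×10⁻⁵ × sin 41° = 9.57×10⁻⁵ s⁻¹
Pressure gradient: |∂P/∂n| = 200 Pa / 157000 m = 1.27×10⁻³ Pa/m
Geostrophic speed: V_g = |∂P/∂n|/(fρ) = 1.27×10⁻³/(9.57×10⁻⁵ × 1.09) = 12.2 m/s
Around a low, centrifugal force acts outward with Coriolis, so pressure-gradient force balances both:
(1/ρ)|∂P/∂n| = fV + V²/R  →  V² + fR·V − fR·V_g = 0
With fR = 9.57×10⁻⁵ × 1225×10³ m = 117 m/s:
V = [−fR + √((fR)² + 4 fR V_g)]/2 = [−117 + √(117² + 4×117×12.2)]/2 = 11.2 m/s
Subgeostrophic (V < V_g = 12.2 m/s), as expected around a low.
Converting: 11.2 m/s × 1.944 = 22 knots

22 knots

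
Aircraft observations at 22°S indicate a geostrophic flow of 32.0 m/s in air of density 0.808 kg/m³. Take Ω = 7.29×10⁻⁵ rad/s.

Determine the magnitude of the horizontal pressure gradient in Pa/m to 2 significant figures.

Coriolis parameter at 22°S:
f = 2Ω sin φ = 2 × 7.29×10⁻⁵ × sin 22° = 5.46×10⁻⁵ s⁻¹
Geostrophic balance rearranged: |∂P/∂n| = f ρ V_g
|∂P/∂n| = 5.46×10⁻⁵ × 0.808 × 32.0 = 1.41×10⁻³ Pa/m

1.4×10⁻³ Pa/m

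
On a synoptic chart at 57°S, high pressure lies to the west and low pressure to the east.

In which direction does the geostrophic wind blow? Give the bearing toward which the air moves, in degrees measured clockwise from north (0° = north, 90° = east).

000°

The pressure-gradient force points toward the east (bearing 090°).
Geostrophic balance: in the Southern Hemisphere the Coriolis force deflects motion to the left, so the geostrophic wind blows 90° to the left of the pressure-gradient force (low pressure on the right).
Rotating 090° by 90° counterclockwise gives 000° — the wind blows toward the north.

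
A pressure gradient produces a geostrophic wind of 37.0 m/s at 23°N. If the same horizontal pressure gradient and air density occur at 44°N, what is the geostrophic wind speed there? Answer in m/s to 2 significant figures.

With the same pressure gradient and density, V_g ∝ 1/f ∝ 1/sin φ.
V₂ = V₁ · sin φ₁ / sin φ₂ = 37.0 × sin 23° / sin 44°
V₂ = 37.0 × 0.3907/0.6947 = 21 m/s

21 m/s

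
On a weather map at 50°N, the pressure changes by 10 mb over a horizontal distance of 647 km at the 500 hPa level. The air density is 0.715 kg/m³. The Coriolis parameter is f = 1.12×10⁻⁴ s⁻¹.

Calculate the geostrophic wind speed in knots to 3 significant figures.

Pressure gradient: |∂P/∂n| = 1000 Pa / 647000 m = 1.55×10⁻³ Pa/m
Geostrophic balance (pressure-gradient force = Coriolis force):
V_g = (1/(fρ)) |∂P/∂n| = 1.55×10⁻³ / (1.12×10⁻⁴ × 0.715) = 19.3 m/s
Converting: 19.3 m/s × 1.944 = 37.5 knots

37.5 knots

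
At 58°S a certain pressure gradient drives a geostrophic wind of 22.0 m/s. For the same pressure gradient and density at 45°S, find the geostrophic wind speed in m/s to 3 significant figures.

With the same pressure gradient and density, V_g ∝ 1/f ∝ 1/sin φ.
V₂ = V₁ · sin φ₁ / sin φ₂ = 22.0 × sin 58° / sin 45°
V₂ = 22.0 × 0.8480/0.7071 = 26.4 m/s

26.4 m/s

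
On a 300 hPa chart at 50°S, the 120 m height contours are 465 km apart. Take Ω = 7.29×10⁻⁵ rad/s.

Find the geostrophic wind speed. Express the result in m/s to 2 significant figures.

23 m/s

Coriolis parameter at 50°S:
f = 2Ω sin φ = 2 × 7.29×10⁻⁵ × sin 50° = 1.12×10⁻⁴ s⁻¹
Height gradient: |∂Z/∂n| = 120 m / 465000 m = 2.58×10⁻⁴
On a pressure surface, geostrophic balance gives V_g = (g/f)|∂Z/∂n|:
V_g = 9.81 × 2.58×10⁻⁴ / 1.12×10⁻⁴ = 22.7 m/s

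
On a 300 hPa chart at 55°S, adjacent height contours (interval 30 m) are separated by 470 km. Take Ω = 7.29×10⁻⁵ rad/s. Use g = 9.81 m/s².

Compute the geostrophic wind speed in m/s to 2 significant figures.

Coriolis parameter at 55°S:
f = 2Ω sin φ = 2 × 7.29×10⁻⁵ × sin 55° = 1.19×10⁻⁴ s⁻¹
Height gradient: |∂Z/∂n| = 30 m / 470000 m = 6.38×10⁻⁵
On a pressure surface, geostrophic balance gives V_g = (g/f)|∂Z/∂n|:
V_g = 9.81 × 6.38×10⁻⁵ / 1.19×10⁻⁴ = 5.24 m/s

5.2 m/s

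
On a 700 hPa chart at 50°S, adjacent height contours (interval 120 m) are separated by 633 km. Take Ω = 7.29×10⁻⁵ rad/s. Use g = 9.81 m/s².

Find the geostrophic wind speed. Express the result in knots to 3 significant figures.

Coriolis parameter at 50°S:
f = 2Ω sin φ = 2 × 7.29×10⁻⁵ × sin 50° = 1.12×10⁻⁴ s⁻¹
Height gradient: |∂Z/∂n| = 120 m / 633000 m = 1.90×10⁻⁴
On a pressure surface, geostrophic balance gives V_g = (g/f)|∂Z/∂n|:
V_g = 9.81 × 1.90×10⁻⁴ / 1.12×10⁻⁴ = 16.7 m/s
Converting: 16.7 m/s × 1.944 = 32.4 knots

32.4 knots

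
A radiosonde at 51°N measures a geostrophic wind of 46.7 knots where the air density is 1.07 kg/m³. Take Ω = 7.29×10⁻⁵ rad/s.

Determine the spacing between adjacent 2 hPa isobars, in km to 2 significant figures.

69 km

Coriolis parameter at 51°N:
f = 2Ω sin φ = 2 × 7.29×10⁻⁵ × sin 51° = 1.13×10⁻⁴ s⁻¹
Wind speed in SI: 46.7 knots = 24.0 m/s
Geostrophic balance rearranged: |∂P/∂n| = f ρ V_g
|∂P/∂n| = 1.13×10⁻⁴ × 1.07 × 24.0 = 2.91×10⁻³ Pa/m
Isobar spacing: Δn = ΔP/|∂P/∂n| = 200 Pa / 2.91×10⁻³ Pa/m = 68664 m ≈ 69 km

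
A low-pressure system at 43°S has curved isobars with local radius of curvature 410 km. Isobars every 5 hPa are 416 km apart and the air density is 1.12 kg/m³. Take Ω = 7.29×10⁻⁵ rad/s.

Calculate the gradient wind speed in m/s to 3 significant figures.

8.86 m/s

Coriolis parameter at 43°S:
f = 2Ω sin φ = 2 × 7.29×10⁻⁵ × sin 43° = 9.94×10⁻⁵ s⁻¹
Pressure gradient: |∂P/∂n| = 500 Pa / 416000 m = 1.20×10⁻³ Pa/m
Geostrophic speed: V_g = |∂P/∂n|/(fρ) = 1.20×10⁻³/(9.94×10⁻⁵ × 1.12) = 10.8 m/s
Around a low, centrifugal force acts outward with Coriolis, so pressure-gradient force balances both:
(1/ρ)|∂P/∂n| = fV + V²/R  →  V² + fR·V − fR·V_g = 0
With fR = 9.94×10⁻⁵ × 410×10³ m = 40.8 m/s:
V = [−fR + √((fR)² + 4 fR V_g)]/2 = [−40.8 + √(40.8² + 4×40.8×10.8)]/2 = 8.86 m/s
Subgeostrophic (V < V_g = 10.8 m/s), as expected around a low.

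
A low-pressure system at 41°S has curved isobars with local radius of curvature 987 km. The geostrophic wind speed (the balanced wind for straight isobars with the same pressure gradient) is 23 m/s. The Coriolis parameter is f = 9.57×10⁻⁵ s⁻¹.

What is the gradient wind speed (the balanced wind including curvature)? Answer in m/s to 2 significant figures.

Around a low, centrifugal force acts outward with Coriolis, so pressure-gradient force balances both:
(1/ρ)|∂P/∂n| = fV + V²/R  →  V² + fR·V − fR·V_g = 0
With fR = 9.57×10⁻⁵ × 987×10³ m = 94.5 m/s:
V = [−fR + √((fR)² + 4 fR V_g)]/2 = [−94.5 + √(94.5² + 4×94.5×23)]/2 = 19.1 m/s
Subgeostrophic (V < V_g = 23 m/s), as expected around a low.

19 m/s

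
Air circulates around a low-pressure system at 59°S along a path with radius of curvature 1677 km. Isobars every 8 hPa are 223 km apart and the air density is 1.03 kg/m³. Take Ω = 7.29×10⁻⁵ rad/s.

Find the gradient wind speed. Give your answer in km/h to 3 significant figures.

89.7 km/h

Coriolis parameter at 59°S:
f = 2Ω sin φ = 2 × 7.29×10⁻⁵ × sin 59° = 1.25×10⁻⁴ s⁻¹
Pressure gradient: |∂P/∂n| = 800 Pa / 223000 m = 3.59×10⁻³ Pa/m
Geostrophic speed: V_g = |∂P/∂n|/(fρ) = 3.59×10⁻³/(1.25×10⁻⁴ × 1.03) = 27.9 m/s
Around a low, centrifugal force acts outward with Coriolis, so pressure-gradient force balances both:
(1/ρ)|∂P/∂n| = fV + V²/R  →  V² + fR·V − fR·V_g = 0
With fR = 1.25×10⁻⁴ × 1677×10³ m = 210 m/s:
V = [−fR + √((fR)² + 4 fR V_g)]/2 = [−210 + √(210² + 4×210×27.9)]/2 = 24.9 m/s
Subgeostrophic (V < V_g = 27.9 m/s), as expected around a low.
Converting: 24.9 m/s × 3.6 = 89.7 km/h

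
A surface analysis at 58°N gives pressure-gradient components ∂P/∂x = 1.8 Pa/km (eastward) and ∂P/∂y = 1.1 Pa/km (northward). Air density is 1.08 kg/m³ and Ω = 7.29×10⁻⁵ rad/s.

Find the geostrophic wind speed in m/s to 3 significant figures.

Coriolis parameter at 58°N:
f = 2Ω sin φ = 2 × 7.29×10⁻⁵ × sin 58° = 1.24×10⁻⁴ s⁻¹
Component geostrophic relations (x east, y north):
u_g = −(1/(fρ)) ∂P/∂y,  v_g = (1/(fρ)) ∂P/∂x
u_g = −(1.1×10⁻³)/(1.24×10⁻⁴ × 1.08) = −8.24 m/s;  v_g = (1.8×10⁻³)/(1.24×10⁻⁴ × 1.08) = 13.5 m/s
|V_g| = √(u_g² + v_g²) = 15.8 m/s

15.8 m/s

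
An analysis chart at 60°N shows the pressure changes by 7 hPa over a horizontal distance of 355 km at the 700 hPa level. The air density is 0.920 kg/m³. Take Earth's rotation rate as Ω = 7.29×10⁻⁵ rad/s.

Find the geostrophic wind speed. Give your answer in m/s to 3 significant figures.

Coriolis parameter at 60°N:
f = 2Ω sin φ = 2 × 7.29×10⁻⁵ × sin 60° = 1.26×10⁻⁴ s⁻¹
Pressure gradient: |∂P/∂n| = 700 Pa / 355000 m = 1.97×10⁻³ Pa/m
Geostrophic balance (pressure-gradient force = Coriolis force):
V_g = (1/(fρ)) |∂P/∂n| = 1.97×10⁻³ / (1.26×10⁻⁴ × 0.920) = 17.0 m/s

17.0 m/s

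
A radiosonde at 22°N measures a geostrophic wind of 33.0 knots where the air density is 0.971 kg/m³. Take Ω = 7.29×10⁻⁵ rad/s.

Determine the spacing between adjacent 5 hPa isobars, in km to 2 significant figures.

560 km

Coriolis parameter at 22°N:
f = 2Ω sin φ = 2 × 7.29×10⁻⁵ × sin 22° = 5.46×10⁻⁵ s⁻¹
Wind speed in SI: 33.0 knots = 17.0 m/s
Geostrophic balance rearranged: |∂P/∂n| = f ρ V_g
|∂P/∂n| = 5.46×10⁻⁵ × 0.971 × 17.0 = 9.00×10⁻⁴ Pa/m
Isobar spacing: Δn = ΔP/|∂P/∂n| = 500 Pa / 9.00×10⁻⁴ Pa/m = 555349 m ≈ 560 km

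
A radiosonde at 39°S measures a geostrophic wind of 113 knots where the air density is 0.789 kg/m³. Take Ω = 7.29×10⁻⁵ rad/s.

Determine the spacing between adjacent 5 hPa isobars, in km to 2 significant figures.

120 km

Coriolis parameter at 39°S:
f = 2Ω sin φ = 2 × 7.29×10⁻⁵ × sin 39° = 9.18×10⁻⁵ s⁻¹
Wind speed in SI: 113 knots = 58.1 m/s
Geostrophic balance rearranged: |∂P/∂n| = f ρ V_g
|∂P/∂n| = 9.18×10⁻⁵ × 0.789 × 58.1 = 4.21×10⁻³ Pa/m
Isobar spacing: Δn = ΔP/|∂P/∂n| = 500 Pa / 4.21×10⁻³ Pa/m = 118808 m ≈ 120 km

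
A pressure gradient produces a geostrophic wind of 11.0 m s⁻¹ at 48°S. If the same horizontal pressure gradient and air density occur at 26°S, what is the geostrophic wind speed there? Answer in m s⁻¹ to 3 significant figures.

18.6 m s⁻¹

With the same pressure gradient and density, V_g ∝ 1/f ∝ 1/sin φ.
V₂ = V₁ · sin φ₁ / sin φ₂ = 11.0 × sin 48° / sin 26°
V₂ = 11.0 × 0.7431/0.4384 = 18.6 m s⁻¹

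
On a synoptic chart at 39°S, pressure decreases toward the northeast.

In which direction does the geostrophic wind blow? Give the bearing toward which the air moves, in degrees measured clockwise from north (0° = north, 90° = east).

315°

The pressure-gradient force points toward the northeast (bearing 045°).
Geostrophic balance: in the Southern Hemisphere the Coriolis force deflects motion to the left, so the geostrophic wind blows 90° to the left of the pressure-gradient force (low pressure on the right).
Rotating 045° by 90° counterclockwise gives 315° — the wind blows toward the northwest.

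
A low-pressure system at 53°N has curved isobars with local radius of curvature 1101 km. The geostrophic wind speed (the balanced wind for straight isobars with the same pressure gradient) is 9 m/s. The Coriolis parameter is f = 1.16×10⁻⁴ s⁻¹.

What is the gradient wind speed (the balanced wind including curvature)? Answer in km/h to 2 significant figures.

Around a low, centrifugal force acts outward with Coriolis, so pressure-gradient force balances both:
(1/ρ)|∂P/∂n| = fV + V²/R  →  V² + fR·V − fR·V_g = 0
With fR = 1.16×10⁻⁴ × 1101×10³ m = 128 m/s:
V = [−fR + √((fR)² + 4 fR V_g)]/2 = [−128 + √(128² + 4×128×9)]/2 = 8.44 m/s
Subgeostrophic (V < V_g = 9 m/s), as expected around a low.
Converting: 8.44 m/s × 3.6 = 30 km/h

30 km/h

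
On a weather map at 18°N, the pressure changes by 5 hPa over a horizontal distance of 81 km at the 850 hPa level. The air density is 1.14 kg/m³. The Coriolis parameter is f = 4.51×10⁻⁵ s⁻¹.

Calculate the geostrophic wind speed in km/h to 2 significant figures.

Pressure gradient: |∂P/∂n| = 500 Pa / 81000 m = 6.17×10⁻³ Pa/m
Geostrophic balance (pressure-gradient force = Coriolis force):
V_g = (1/(fρ)) |∂P/∂n| = 6.17×10⁻³ / (4.51×10⁻⁵ × 1.14) = 120 m/s
Converting: 120 m/s × 3.6 = 430 km/h

430 km/h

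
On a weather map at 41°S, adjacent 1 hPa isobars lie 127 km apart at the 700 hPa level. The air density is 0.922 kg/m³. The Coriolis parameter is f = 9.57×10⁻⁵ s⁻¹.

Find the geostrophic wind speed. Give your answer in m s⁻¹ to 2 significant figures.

Pressure gradient: |∂P/∂n| = 100 Pa / 127000 m = 7.87×10⁻⁴ Pa/m
Geostrophic balance (pressure-gradient force = Coriolis force):
V_g = (1/(fρ)) |∂P/∂n| = 7.87×10⁻⁴ / (9.57×10⁻⁵ × 0.922) = 8.92 m/s

8.9 m s⁻¹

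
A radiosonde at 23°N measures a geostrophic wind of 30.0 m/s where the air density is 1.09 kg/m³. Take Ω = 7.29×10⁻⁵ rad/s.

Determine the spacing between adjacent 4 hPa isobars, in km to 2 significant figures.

Coriolis parameter at 23°N:
f = 2Ω sin φ = 2 × 7.29×10⁻⁵ × sin 23° = 5.70×10⁻⁵ s⁻¹
Geostrophic balance rearranged: |∂P/∂n| = f ρ V_g
|∂P/∂n| = 5.70×10⁻⁵ × 1.09 × 30.0 = 1.86×10⁻³ Pa/m
Isobar spacing: Δn = ΔP/|∂P/∂n| = 400 Pa / 1.86×10⁻³ Pa/m = 214722 m ≈ 210 km

210 km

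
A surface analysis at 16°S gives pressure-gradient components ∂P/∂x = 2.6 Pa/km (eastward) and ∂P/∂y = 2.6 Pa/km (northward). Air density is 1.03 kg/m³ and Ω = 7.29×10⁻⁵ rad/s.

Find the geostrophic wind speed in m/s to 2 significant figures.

89 m/s

Coriolis parameter at 16°S:
f = 2Ω sin φ = 2 × 7.29×10⁻⁵ × sin 16° = 4.02×10⁻⁵ s⁻¹
In the Southern Hemisphere f is negative: f = −4.02×10⁻⁵ s⁻¹.
Component geostrophic relations (x east, y north):
u_g = −(1/(fρ)) ∂P/∂y,  v_g = (1/(fρ)) ∂P/∂x
u_g = −(2.6×10⁻³)/(−4.02×10⁻⁵ × 1.03) = 62.8 m/s;  v_g = (2.6×10⁻³)/(−4.02×10⁻⁵ × 1.03) = −62.8 m/s
|V_g| = √(u_g² + v_g²) = 88.8 m/s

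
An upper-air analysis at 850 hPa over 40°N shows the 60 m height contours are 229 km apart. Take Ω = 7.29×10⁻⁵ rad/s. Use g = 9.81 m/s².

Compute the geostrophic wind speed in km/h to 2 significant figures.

Coriolis parameter at 40°N:
f = 2Ω sin φ = 2 × 7.29×10⁻⁵ × sin 40° = 9.37×10⁻⁵ s⁻¹
Height gradient: |∂Z/∂n| = 60 m / 229000 m = 2.62×10⁻⁴
On a pressure surface, geostrophic balance gives V_g = (g/f)|∂Z/∂n|:
V_g = 9.81 × 2.62×10⁻⁴ / 9.37×10⁻⁵ = 27.4 m/s
Converting: 27.4 m/s × 3.6 = 99 km/h

99 km/h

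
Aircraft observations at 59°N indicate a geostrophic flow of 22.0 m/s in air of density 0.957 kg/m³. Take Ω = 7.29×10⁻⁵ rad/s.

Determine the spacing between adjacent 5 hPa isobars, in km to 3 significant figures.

Coriolis parameter at 59°N:
f = 2Ω sin φ = 2 × 7.29×10⁻⁵ × sin 59° = 1.25×10⁻⁴ s⁻¹
Geostrophic balance rearranged: |∂P/∂n| = f ρ V_g
|∂P/∂n| = 1.25×10⁻⁴ × 0.957 × 22.0 = 2.63×10⁻³ Pa/m
Isobar spacing: Δn = ΔP/|∂P/∂n| = 500 Pa / 2.63×10⁻³ Pa/m = 190026 m ≈ 190 km

190 km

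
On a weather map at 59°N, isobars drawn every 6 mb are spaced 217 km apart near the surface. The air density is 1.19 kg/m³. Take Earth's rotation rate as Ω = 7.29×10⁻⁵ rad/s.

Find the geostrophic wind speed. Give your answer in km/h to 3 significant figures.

66.9 km/h

Coriolis parameter at 59°N:
f = 2Ω sin φ = 2 × 7.29×10⁻⁵ × sin 59° = 1.25×10⁻⁴ s⁻¹
Pressure gradient: |∂P/∂n| = 600 Pa / 217000 m = 2.76×10⁻³ Pa/m
Geostrophic balance (pressure-gradient force = Coriolis force):
V_g = (1/(fρ)) |∂P/∂n| = 2.76×10⁻³ / (1.25×10⁻⁴ × 1.19) = 18.6 m/s
Converting: 18.6 m/s × 3.6 = 66.9 km/h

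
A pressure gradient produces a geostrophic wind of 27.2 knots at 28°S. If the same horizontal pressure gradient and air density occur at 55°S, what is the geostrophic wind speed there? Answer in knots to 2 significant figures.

With the same pressure gradient and density, V_g ∝ 1/f ∝ 1/sin φ.
V₂ = V₁ · sin φ₁ / sin φ₂ = 27.2 × sin 28° / sin 55°
V₂ = 27.2 × 0.4695/0.8192 = 16 knots

16 knots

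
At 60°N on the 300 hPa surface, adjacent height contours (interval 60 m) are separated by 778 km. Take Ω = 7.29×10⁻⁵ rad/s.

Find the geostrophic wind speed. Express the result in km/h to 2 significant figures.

22 km/h

Coriolis parameter at 60°N:
f = 2Ω sin φ = 2 × 7.29×10⁻⁵ × sin 60° = 1.26×10⁻⁴ s⁻¹
Height gradient: |∂Z/∂n| = 60 m / 778000 m = 7.71×10⁻⁵
On a pressure surface, geostrophic balance gives V_g = (g/f)|∂Z/∂n|:
V_g = 9.81 × 7.71×10⁻⁵ / 1.26×10⁻⁴ = 5.99 m/s
Converting: 5.99 m/s × 3.6 = 22 km/h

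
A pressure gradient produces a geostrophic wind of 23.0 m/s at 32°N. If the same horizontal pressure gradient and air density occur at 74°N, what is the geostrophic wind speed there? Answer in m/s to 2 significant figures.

13 m/s

With the same pressure gradient and density, V_g ∝ 1/f ∝ 1/sin φ.
V₂ = V₁ · sin φ₁ / sin φ₂ = 23.0 × sin 32° / sin 74°
V₂ = 23.0 × 0.5299/0.9613 = 13 m/s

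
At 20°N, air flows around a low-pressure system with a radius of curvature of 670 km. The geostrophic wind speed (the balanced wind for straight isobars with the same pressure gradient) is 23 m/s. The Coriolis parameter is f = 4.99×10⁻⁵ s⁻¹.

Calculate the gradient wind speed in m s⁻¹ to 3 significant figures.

Around a low, centrifugal force acts outward with Coriolis, so pressure-gradient force balances both:
(1/ρ)|∂P/∂n| = fV + V²/R  →  V² + fR·V − fR·V_g = 0
With fR = 4.99×10⁻⁵ × 670×10³ m = 33.4 m/s:
V = [−fR + √((fR)² + 4 fR V_g)]/2 = [−33.4 + √(33.4² + 4×33.4×23)]/2 = 15.7 m/s
Subgeostrophic (V < V_g = 23 m/s), as expected around a low.

15.7 m s⁻¹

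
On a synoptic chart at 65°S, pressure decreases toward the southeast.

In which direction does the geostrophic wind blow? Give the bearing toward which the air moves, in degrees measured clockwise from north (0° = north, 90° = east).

045°

The pressure-gradient force points toward the southeast (bearing 135°).
Geostrophic balance: in the Southern Hemisphere the Coriolis force deflects motion to the left, so the geostrophic wind blows 90° to the left of the pressure-gradient force (low pressure on the right).
Rotating 135° by 90° counterclockwise gives 045° — the wind blows toward the northeast.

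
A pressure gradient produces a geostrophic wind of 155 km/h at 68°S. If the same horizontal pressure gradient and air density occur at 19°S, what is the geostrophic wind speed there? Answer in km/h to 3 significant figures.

441 km/h

With the same pressure gradient and density, V_g ∝ 1/f ∝ 1/sin φ.
V₂ = V₁ · sin φ₁ / sin φ₂ = 155 × sin 68° / sin 19°
V₂ = 155 × 0.9272/0.3256 = 441 km/h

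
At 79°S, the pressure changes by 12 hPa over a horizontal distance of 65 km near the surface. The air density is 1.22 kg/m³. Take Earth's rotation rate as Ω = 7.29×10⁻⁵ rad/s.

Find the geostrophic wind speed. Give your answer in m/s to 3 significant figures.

106 m/s

Coriolis parameter at 79°S:
f = 2Ω sin φ = 2 × 7.29×10⁻⁵ × sin 79° = 1.43×10⁻⁴ s⁻¹
Pressure gradient: |∂P/∂n| = 1200 Pa / 65000 m = 1.85×10⁻² Pa/m
Geostrophic balance (pressure-gradient force = Coriolis force):
V_g = (1/(fρ)) |∂P/∂n| = 1.85×10⁻² / (1.43×10⁻⁴ × 1.22) = 106 m/s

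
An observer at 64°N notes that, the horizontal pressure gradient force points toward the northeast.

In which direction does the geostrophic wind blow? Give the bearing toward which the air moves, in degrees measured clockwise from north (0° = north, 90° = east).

135°

The pressure-gradient force points toward the northeast (bearing 045°).
Geostrophic balance: in the Northern Hemisphere the Coriolis force deflects motion to the right, so the geostrophic wind blows 90° to the right of the pressure-gradient force (low pressure on the left).
Rotating 045° by 90° clockwise gives 135° — the wind blows toward the southeast.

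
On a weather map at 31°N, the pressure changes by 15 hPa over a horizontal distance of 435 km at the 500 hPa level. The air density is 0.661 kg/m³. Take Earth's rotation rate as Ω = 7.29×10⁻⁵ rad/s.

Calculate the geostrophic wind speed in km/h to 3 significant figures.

Coriolis parameter at 31°N:
f = 2Ω sin φ = 2 × 7.29×10⁻⁵ × sin 31° = 7.51×10⁻⁵ s⁻¹
Pressure gradient: |∂P/∂n| = 1500 Pa / 435000 m = 3.45×10⁻³ Pa/m
Geostrophic balance (pressure-gradient force = Coriolis force):
V_g = (1/(fρ)) |∂P/∂n| = 3.45×10⁻³ / (7.51×10⁻⁵ × 0.661) = 69.5 m/s
Converting: 69.5 m/s × 3.6 = 250 km/h

250 km/h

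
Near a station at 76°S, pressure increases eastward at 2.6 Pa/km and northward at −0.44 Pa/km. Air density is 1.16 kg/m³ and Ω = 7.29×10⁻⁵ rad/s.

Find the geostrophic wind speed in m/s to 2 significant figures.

Coriolis parameter at 76°S:
f = 2Ω sin φ = 2 × 7.29×10⁻⁵ × sin 76° = 1.41×10⁻⁴ s⁻¹
In the Southern Hemisphere f is negative: f = −1.41×10⁻⁴ s⁻¹.
Component geostrophic relations (x east, y north):
u_g = −(1/(fρ)) ∂P/∂y,  v_g = (1/(fρ)) ∂P/∂x
u_g = −(−0.44×10⁻³)/(−1.41×10⁻⁴ × 1.16) = −2.68 m/s;  v_g = (2.6×10⁻³)/(−1.41×10⁻⁴ × 1.16) = −15.8 m/s
|V_g| = √(u_g² + v_g²) = 16.1 m/s

16 m/s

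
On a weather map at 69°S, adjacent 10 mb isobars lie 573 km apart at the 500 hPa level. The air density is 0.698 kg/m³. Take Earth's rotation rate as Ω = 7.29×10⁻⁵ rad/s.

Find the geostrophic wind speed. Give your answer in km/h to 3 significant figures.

Coriolis parameter at 69°S:
f = 2Ω sin φ = 2 × 7.29×10⁻⁵ × sin 69° = 1.36×10⁻⁴ s⁻¹
Pressure gradient: |∂P/∂n| = 1000 Pa / 573000 m = 1.75×10⁻³ Pa/m
Geostrophic balance (pressure-gradient force = Coriolis force):
V_g = (1/(fρ)) |∂P/∂n| = 1.75×10⁻³ / (1.36×10⁻⁴ × 0.698) = 18.4 m/s
Converting: 18.4 m/s × 3.6 = 66.1 km/h

66.1 km/h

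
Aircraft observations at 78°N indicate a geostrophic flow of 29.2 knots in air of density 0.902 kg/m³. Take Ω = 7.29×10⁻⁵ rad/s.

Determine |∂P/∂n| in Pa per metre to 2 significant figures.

1.9×10⁻³ Pa/m

Coriolis parameter at 78°N:
f = 2Ω sin φ = 2 × 7.29×10⁻⁵ × sin 78° = 1.43×10⁻⁴ s⁻¹
Wind speed in SI: 29.2 knots = 15.0 m/s
Geostrophic balance rearranged: |∂P/∂n| = f ρ V_g
|∂P/∂n| = 1.43×10⁻⁴ × 0.902 × 15.0 = 1.93×10⁻³ Pa/m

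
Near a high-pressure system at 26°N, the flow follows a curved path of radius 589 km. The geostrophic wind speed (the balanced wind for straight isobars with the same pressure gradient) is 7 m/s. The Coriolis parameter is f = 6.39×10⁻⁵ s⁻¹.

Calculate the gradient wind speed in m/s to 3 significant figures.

9.30 m/s

Around a high, pressure-gradient force acts outward with centrifugal, so Coriolis balances both:
fV = (1/ρ)|∂P/∂n| + V²/R  →  V² − fR·V + fR·V_g = 0
With fR = 6.39×10⁻⁵ × 589×10³ m = 37.6 m/s:
V = [fR − √((fR)² − 4 fR V_g)]/2 = [37.6 − √(37.6² − 4×37.6×7)]/2 = 9.3 m/s
Supergeostrophic (V > V_g = 7 m/s), as expected around a high.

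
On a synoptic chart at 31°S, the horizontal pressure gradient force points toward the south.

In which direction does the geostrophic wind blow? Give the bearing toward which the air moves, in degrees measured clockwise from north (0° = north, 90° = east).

090°

The pressure-gradient force points toward the south (bearing 180°).
Geostrophic balance: in the Southern Hemisphere the Coriolis force deflects motion to the left, so the geostrophic wind blows 90° to the left of the pressure-gradient force (low pressure on the right).
Rotating 180° by 90° counterclockwise gives 090° — the wind blows toward the east.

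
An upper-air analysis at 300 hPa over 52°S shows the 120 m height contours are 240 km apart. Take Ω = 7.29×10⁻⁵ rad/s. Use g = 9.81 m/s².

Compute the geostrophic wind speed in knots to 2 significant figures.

83 knots

Coriolis parameter at 52°S:
f = 2Ω sin φ = 2 × 7.29×10⁻⁵ × sin 52° = 1.15×10⁻⁴ s⁻¹
Height gradient: |∂Z/∂n| = 120 m / 240000 m = 5.00×10⁻⁴
On a pressure surface, geostrophic balance gives V_g = (g/f)|∂Z/∂n|:
V_g = 9.81 × 5.00×10⁻⁴ / 1.15×10⁻⁴ = 42.7 m/s
Converting: 42.7 m/s × 1.944 = 83 knots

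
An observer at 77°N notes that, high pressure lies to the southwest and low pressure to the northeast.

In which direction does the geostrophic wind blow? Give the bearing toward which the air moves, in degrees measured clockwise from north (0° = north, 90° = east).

135°

The pressure-gradient force points toward the northeast (bearing 045°).
Geostrophic balance: in the Northern Hemisphere the Coriolis force deflects motion to the right, so the geostrophic wind blows 90° to the right of the pressure-gradient force (low pressure on the left).
Rotating 045° by 90° clockwise gives 135° — the wind blows toward the southeast.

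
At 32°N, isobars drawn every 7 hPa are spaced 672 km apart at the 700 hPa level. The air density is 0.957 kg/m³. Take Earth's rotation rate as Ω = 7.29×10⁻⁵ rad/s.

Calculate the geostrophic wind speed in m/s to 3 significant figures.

14.1 m/s

Coriolis parameter at 32°N:
f = 2Ω sin φ = 2 × 7.29×10⁻⁵ × sin 32° = 7.73×10⁻⁵ s⁻¹
Pressure gradient: |∂P/∂n| = 700 Pa / 672000 m = 1.04×10⁻³ Pa/m
Geostrophic balance (pressure-gradient force = Coriolis force):
V_g = (1/(fρ)) |∂P/∂n| = 1.04×10⁻³ / (7.73×10⁻⁵ × 0.957) = 14.1 m/s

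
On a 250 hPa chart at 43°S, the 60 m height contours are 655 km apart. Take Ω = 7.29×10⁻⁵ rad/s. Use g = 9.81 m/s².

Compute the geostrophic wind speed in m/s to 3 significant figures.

Coriolis parameter at 43°S:
f = 2Ω sin φ = 2 × 7.29×10⁻⁵ × sin 43° = 9.94×10⁻⁵ s⁻¹
Height gradient: |∂Z/∂n| = 60 m / 655000 m = 9.16×10⁻⁵
On a pressure surface, geostrophic balance gives V_g = (g/f)|∂Z/∂n|:
V_g = 9.81 × 9.16×10⁻⁵ / 9.94×10⁻⁵ = 9.04 m/s

9.04 m/s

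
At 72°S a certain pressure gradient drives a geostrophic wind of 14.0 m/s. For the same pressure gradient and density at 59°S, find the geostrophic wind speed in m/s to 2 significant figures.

16 m/s

With the same pressure gradient and density, V_g ∝ 1/f ∝ 1/sin φ.
V₂ = V₁ · sin φ₁ / sin φ₂ = 14.0 × sin 72° / sin 59°
V₂ = 14.0 × 0.9511/0.8572 = 16 m/s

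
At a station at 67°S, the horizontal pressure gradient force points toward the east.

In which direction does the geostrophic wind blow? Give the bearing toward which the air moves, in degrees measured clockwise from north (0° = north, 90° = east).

000°

The pressure-gradient force points toward the east (bearing 090°).
Geostrophic balance: in the Southern Hemisphere the Coriolis force deflects motion to the left, so the geostrophic wind blows 90° to the left of the pressure-gradient force (low pressure on the right).
Rotating 090° by 90° counterclockwise gives 000° — the wind blows toward the north.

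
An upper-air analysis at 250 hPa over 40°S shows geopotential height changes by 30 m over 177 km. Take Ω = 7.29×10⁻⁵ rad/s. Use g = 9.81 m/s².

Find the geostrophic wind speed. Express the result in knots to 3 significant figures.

Coriolis parameter at 40°S:
f = 2Ω sin φ = 2 × 7.29×10⁻⁵ × sin 40° = 9.37×10⁻⁵ s⁻¹
Height gradient: |∂Z/∂n| = 30 m / 177000 m = 1.69×10⁻⁴
On a pressure surface, geostrophic balance gives V_g = (g/f)|∂Z/∂n|:
V_g = 9.81 × 1.69×10⁻⁴ / 9.37×10⁻⁵ = 17.7 m/s
Converting: 17.7 m/s × 1.944 = 34.5 knots

34.5 knots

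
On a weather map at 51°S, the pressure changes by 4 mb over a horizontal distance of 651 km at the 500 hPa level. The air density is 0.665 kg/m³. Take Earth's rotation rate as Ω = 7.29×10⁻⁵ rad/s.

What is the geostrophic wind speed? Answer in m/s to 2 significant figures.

Coriolis parameter at 51°S:
f = 2Ω sin φ = 2 × 7.29×10⁻⁵ × sin 51° = 1.13×10⁻⁴ s⁻¹
Pressure gradient: |∂P/∂n| = 400 Pa / 651000 m = 6.14×10⁻⁴ Pa/m
Geostrophic balance (pressure-gradient force = Coriolis force):
V_g = (1/(fρ)) |∂P/∂n| = 6.14×10⁻⁴ / (1.13×10⁻⁴ × 0.665) = 8.15 m/s

8.2 m/s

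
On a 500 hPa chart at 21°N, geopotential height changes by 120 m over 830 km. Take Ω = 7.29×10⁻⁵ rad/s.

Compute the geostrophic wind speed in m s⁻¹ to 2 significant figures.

27 m s⁻¹

Coriolis parameter at 21°N:
f = 2Ω sin φ = 2 × 7.29×10⁻⁵ × sin 21° = 5.23×10⁻⁵ s⁻¹
Height gradient: |∂Z/∂n| = 120 m / 830000 m = 1.45×10⁻⁴
On a pressure surface, geostrophic balance gives V_g = (g/f)|∂Z/∂n|:
V_g = 9.81 × 1.45×10⁻⁴ / 5.23×10⁻⁵ = 27.1 m/s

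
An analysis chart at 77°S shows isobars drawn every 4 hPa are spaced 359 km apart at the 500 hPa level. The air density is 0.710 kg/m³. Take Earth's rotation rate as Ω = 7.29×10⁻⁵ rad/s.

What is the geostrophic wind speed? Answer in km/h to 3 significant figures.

39.8 km/h

Coriolis parameter at 77°S:
f = 2Ω sin φ = 2 × 7.29×10⁻⁵ × sin 77° = 1.42×10⁻⁴ s⁻¹
Pressure gradient: |∂P/∂n| = 400 Pa / 359000 m = 1.11×10⁻³ Pa/m
Geostrophic balance (pressure-gradient force = Coriolis force):
V_g = (1/(fρ)) |∂P/∂n| = 1.11×10⁻³ / (1.42×10⁻⁴ × 0.710) = 11.0 m/s
Converting: 11.0 m/s × 3.6 = 39.8 km/h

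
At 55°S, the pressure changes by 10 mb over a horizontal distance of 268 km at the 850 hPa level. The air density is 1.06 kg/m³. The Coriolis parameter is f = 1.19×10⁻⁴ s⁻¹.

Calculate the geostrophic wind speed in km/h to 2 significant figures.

Pressure gradient: |∂P/∂n| = 1000 Pa / 268000 m = 3.73×10⁻³ Pa/m
Geostrophic balance (pressure-gradient force = Coriolis force):
V_g = (1/(fρ)) |∂P/∂n| = 3.73×10⁻³ / (1.19×10⁻⁴ × 1.06) = 29.6 m/s
Converting: 29.6 m/s × 3.6 = 110 km/h

110 km/h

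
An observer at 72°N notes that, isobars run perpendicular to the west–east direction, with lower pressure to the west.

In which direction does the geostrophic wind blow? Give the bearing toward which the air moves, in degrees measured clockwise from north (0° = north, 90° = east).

000°

The pressure-gradient force points toward the west (bearing 270°).
Geostrophic balance: in the Northern Hemisphere the Coriolis force deflects motion to the right, so the geostrophic wind blows 90° to the right of the pressure-gradient force (low pressure on the left).
Rotating 270° by 90° clockwise gives 000° — the wind blows toward the north.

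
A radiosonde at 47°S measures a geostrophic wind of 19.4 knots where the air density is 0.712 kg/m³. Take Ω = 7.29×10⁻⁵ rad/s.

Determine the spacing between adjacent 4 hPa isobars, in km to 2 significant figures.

Coriolis parameter at 47°S:
f = 2Ω sin φ = 2 × 7.29×10⁻⁵ × sin 47° = 1.07×10⁻⁴ s⁻¹
Wind speed in SI: 19.4 knots = 9.98 m/s
Geostrophic balance rearranged: |∂P/∂n| = f ρ V_g
|∂P/∂n| = 1.07×10⁻⁴ × 0.712 × 9.98 = 7.58×10⁻⁴ Pa/m
Isobar spacing: Δn = ΔP/|∂P/∂n| = 400 Pa / 7.58×10⁻⁴ Pa/m = 527904 m ≈ 530 km

530 km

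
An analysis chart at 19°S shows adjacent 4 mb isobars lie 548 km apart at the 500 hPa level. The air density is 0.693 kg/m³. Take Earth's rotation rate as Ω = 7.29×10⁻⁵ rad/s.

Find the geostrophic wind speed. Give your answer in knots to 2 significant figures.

Coriolis parameter at 19°S:
f = 2Ω sin φ = 2 × 7.29×10⁻⁵ × sin 19° = 4.75×10⁻⁵ s⁻¹
Pressure gradient: |∂P/∂n| = 400 Pa / 548000 m = 7.30×10⁻⁴ Pa/m
Geostrophic balance (pressure-gradient force = Coriolis force):
V_g = (1/(fρ)) |∂P/∂n| = 7.30×10⁻⁴ / (4.75×10⁻⁵ × 0.693) = 22.2 m/s
Converting: 22.2 m/s × 1.944 = 43 knots

43 knots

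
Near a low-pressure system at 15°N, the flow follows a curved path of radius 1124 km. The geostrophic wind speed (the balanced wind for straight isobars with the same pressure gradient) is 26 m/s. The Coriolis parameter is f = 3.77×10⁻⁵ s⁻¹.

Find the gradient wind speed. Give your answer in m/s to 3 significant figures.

Around a low, centrifugal force acts outward with Coriolis, so pressure-gradient force balances both:
(1/ρ)|∂P/∂n| = fV + V²/R  →  V² + fR·V − fR·V_g = 0
With fR = 3.77×10⁻⁵ × 1124×10³ m = 42.4 m/s:
V = [−fR + √((fR)² + 4 fR V_g)]/2 = [−42.4 + √(42.4² + 4×42.4×26)]/2 = 18.2 m/s
Subgeostrophic (V < V_g = 26 m/s), as expected around a low.

18.2 m/s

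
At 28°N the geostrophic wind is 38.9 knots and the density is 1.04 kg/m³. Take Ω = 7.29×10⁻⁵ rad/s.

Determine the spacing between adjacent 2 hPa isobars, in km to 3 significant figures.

140 km

Coriolis parameter at 28°N:
f = 2Ω sin φ = 2 × 7.29×10⁻⁵ × sin 28° = 6.84×10⁻⁵ s⁻¹
Wind speed in SI: 38.9 knots = 20.0 m/s
Geostrophic balance rearranged: |∂P/∂n| = f ρ V_g
|∂P/∂n| = 6.84×10⁻⁵ × 1.04 × 20.0 = 1.42×10⁻³ Pa/m
Isobar spacing: Δn = ΔP/|∂P/∂n| = 200 Pa / 1.42×10⁻³ Pa/m = 140392 m ≈ 140 km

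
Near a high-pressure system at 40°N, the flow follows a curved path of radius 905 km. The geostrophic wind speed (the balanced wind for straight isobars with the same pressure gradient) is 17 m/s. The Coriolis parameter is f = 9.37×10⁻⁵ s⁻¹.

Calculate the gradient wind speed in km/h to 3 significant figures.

84.7 km/h

Around a high, pressure-gradient force acts outward with centrifugal, so Coriolis balances both:
fV = (1/ρ)|∂P/∂n| + V²/R  →  V² − fR·V + fR·V_g = 0
With fR = 9.37×10⁻⁵ × 905×10³ m = 84.8 m/s:
V = [fR − √((fR)² − 4 fR V_g)]/2 = [84.8 − √(84.8² − 4×84.8×17)]/2 = 23.5 m/s
Supergeostrophic (V > V_g = 17 m/s), as expected around a high.
Converting: 23.5 m/s × 3.6 = 84.7 km/h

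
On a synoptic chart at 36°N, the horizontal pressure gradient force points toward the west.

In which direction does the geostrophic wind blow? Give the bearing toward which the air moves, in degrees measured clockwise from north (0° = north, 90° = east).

The pressure-gradient force points toward the west (bearing 270°).
Geostrophic balance: in the Northern Hemisphere the Coriolis force deflects motion to the right, so the geostrophic wind blows 90° to the right of the pressure-gradient force (low pressure on the left).
Rotating 270° by 90° clockwise gives 000° — the wind blows toward the north.

000°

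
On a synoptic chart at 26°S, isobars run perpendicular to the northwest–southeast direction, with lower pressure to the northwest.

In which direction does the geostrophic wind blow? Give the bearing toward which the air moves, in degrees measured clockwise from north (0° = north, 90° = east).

The pressure-gradient force points toward the northwest (bearing 315°).
Geostrophic balance: in the Southern Hemisphere the Coriolis force deflects motion to the left, so the geostrophic wind blows 90° to the left of the pressure-gradient force (low pressure on the right).
Rotating 315° by 90° counterclockwise gives 225° — the wind blows toward the southwest.

225°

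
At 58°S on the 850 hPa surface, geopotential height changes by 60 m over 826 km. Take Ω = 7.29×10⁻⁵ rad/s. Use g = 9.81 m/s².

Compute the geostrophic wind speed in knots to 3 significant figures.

11.2 knots

Coriolis parameter at 58°S:
f = 2Ω sin φ = 2 × 7.29×10⁻⁵ × sin 58° = 1.24×10⁻⁴ s⁻¹
Height gradient: |∂Z/∂n| = 60 m / 826000 m = 7.26×10⁻⁵
On a pressure surface, geostrophic balance gives V_g = (g/f)|∂Z/∂n|:
V_g = 9.81 × 7.26×10⁻⁵ / 1.24×10⁻⁴ = 5.76 m/s
Converting: 5.76 m/s × 1.944 = 11.2 knots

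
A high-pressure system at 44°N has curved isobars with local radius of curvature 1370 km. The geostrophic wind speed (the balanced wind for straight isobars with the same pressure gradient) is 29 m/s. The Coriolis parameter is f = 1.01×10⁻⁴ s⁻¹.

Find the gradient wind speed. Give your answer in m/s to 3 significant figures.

41.4 m/s

Around a high, pressure-gradient force acts outward with centrifugal, so Coriolis balances both:
fV = (1/ρ)|∂P/∂n| + V²/R  →  V² − fR·V + fR·V_g = 0
With fR = 1.01×10⁻⁴ × 1370×10³ m = 138 m/s:
V = [fR − √((fR)² − 4 fR V_g)]/2 = [138 − √(138² − 4×138×29)]/2 = 41.4 m/s
Supergeostrophic (V > V_g = 29 m/s), as expected around a high.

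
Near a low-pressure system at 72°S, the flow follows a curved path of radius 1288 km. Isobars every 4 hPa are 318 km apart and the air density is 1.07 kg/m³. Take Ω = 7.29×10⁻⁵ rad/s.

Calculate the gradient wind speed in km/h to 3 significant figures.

29.2 km/h

Coriolis parameter at 72°S:
f = 2Ω sin φ = 2 × 7.29×10⁻⁵ × sin 72° = 1.39×10⁻⁴ s⁻¹
Pressure gradient: |∂P/∂n| = 400 Pa / 318000 m = 1.26×10⁻³ Pa/m
Geostrophic speed: V_g = |∂P/∂n|/(fρ) = 1.26×10⁻³/(1.39×10⁻⁴ × 1.07) = 8.48 m/s
Around a low, centrifugal force acts outward with Coriolis, so pressure-gradient force balances both:
(1/ρ)|∂P/∂n| = fV + V²/R  →  V² + fR·V − fR·V_g = 0
With fR = 1.39×10⁻⁴ × 1288×10³ m = 179 m/s:
V = [−fR + √((fR)² + 4 fR V_g)]/2 = [−179 + √(179² + 4×179×8.48)]/2 = 8.11 m/s
Subgeostrophic (V < V_g = 8.48 m/s), as expected around a low.
Converting: 8.11 m/s × 3.6 = 29.2 km/h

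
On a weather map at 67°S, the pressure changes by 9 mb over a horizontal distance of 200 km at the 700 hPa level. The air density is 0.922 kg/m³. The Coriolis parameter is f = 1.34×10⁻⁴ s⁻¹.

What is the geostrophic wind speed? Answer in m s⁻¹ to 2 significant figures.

Pressure gradient: |∂P/∂n| = 900 Pa / 200000 m = 4.50×10⁻³ Pa/m
Geostrophic balance (pressure-gradient force = Coriolis force):
V_g = (1/(fρ)) |∂P/∂n| = 4.50×10⁻³ / (1.34×10⁻⁴ × 0.922) = 36.4 m/s

36 m s⁻¹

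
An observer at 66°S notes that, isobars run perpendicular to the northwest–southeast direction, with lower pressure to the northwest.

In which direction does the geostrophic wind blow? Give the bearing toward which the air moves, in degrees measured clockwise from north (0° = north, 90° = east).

The pressure-gradient force points toward the northwest (bearing 315°).
Geostrophic balance: in the Southern Hemisphere the Coriolis force deflects motion to the left, so the geostrophic wind blows 90° to the left of the pressure-gradient force (low pressure on the right).
Rotating 315° by 90° counterclockwise gives 225° — the wind blows toward the southwest.

225°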